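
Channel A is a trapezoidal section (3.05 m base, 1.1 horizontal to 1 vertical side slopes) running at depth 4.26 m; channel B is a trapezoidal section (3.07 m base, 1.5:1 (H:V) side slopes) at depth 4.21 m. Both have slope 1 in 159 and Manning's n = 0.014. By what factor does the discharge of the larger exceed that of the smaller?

1.22

Channel A: With bottom width b = 3.05 m and side slope z = 1.1: A = (b + zy)y = (3.05 + 1.1×4.26)×4.26 = 32.96 m²; P = b + 2y√(1+z²) = 3.05 + 2×4.26×1.487 = 15.72 m. Hydraulic radius R = A/P = 32.96/15.72 = 2.097 m. Q_A = (1/0.014)·32.96·2.097^(2/3)·√0.006289 = 305.8 m³/s.
Channel B: With bottom width b = 3.07 m and side slope z = 1.5: A = (b + zy)y = (3.07 + 1.5×4.21)×4.21 = 39.51 m²; P = b + 2y√(1+z²) = 3.07 + 2×4.21×1.803 = 18.25 m. Hydraulic radius R = A/P = 39.51/18.25 = 2.165 m. Q_B = (1/0.014)·39.51·2.165^(2/3)·√0.006289 = 374.6 m³/s.
The larger discharge is 374.6 m³/s and the smaller is 305.8 m³/s; the ratio is 1.22.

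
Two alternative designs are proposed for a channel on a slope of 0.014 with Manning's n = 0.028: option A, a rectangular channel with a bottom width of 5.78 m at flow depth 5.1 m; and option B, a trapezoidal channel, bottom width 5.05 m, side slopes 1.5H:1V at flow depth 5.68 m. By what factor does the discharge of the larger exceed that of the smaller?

Channel A: Flow area A = b·y = 5.78 × 5.1 = 29.48 m². Wetted perimeter P = b + 2y = 5.78 + 2×5.1 = 15.98 m. Hydraulic radius R = A/P = 29.48/15.98 = 1.845 m. Q_A = (1/0.028)·29.48·1.845^(2/3)·√0.014 = 187.4 m³/s.
Channel B: With bottom width b = 5.05 m and side slope z = 1.5: A = (b + zy)y = (5.05 + 1.5×5.68)×5.68 = 77.08 m²; P = b + 2y√(1+z²) = 5.05 + 2×5.68×1.803 = 25.53 m. Hydraulic radius R = A/P = 77.08/25.53 = 3.019 m. Q_B = (1/0.028)·77.08·3.019^(2/3)·√0.014 = 680.4 m³/s.
The larger discharge is 680.4 m³/s and the smaller is 187.4 m³/s; the ratio is 3.63.

3.63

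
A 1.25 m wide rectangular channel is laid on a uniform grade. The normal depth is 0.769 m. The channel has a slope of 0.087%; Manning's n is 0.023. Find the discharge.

Q = 0.606 m³/s

Flow area A = b·y = 1.25 × 0.769 = 0.9613 m². Wetted perimeter P = b + 2y = 1.25 + 2×0.769 = 2.788 m.
Hydraulic radius R = A/P = 0.9613/2.788 = 0.3448 m.
Manning's equation: Q = (1/n) A R^(2/3) S^(1/2) = (1/0.023) × 0.9613 × 0.3448^(2/3) × 0.00087^(1/2) = 0.606 m³/s.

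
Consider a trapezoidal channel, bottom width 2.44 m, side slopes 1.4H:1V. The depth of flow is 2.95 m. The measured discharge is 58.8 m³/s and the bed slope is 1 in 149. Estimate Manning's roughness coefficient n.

n = 0.036

With bottom width b = 2.44 m and side slope z = 1.4: A = (b + zy)y = (2.44 + 1.4×2.95)×2.95 = 19.38 m²; P = b + 2y√(1+z²) = 2.44 + 2×2.95×1.72 = 12.59 m.
Hydraulic radius R = A/P = 19.38/12.59 = 1.539 m.
Rearranging Manning's equation: n = (1/Q) A R^(2/3) S^(1/2) = (1/58.8) × 19.38 × 1.539^(2/3) × √0.006711 = 0.036.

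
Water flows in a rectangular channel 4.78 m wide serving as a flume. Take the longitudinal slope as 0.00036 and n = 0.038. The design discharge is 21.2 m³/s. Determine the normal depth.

y_n = 6.18 m

Manning's equation rearranged: A R^(2/3) = nQ / (1·√S) = 0.038 × 21.2 / (√0.00036) = 42.46.
Trying y = 7.65 m: A R^(2/3) = 54.53 — high.
Trying y = 4.91 m: A R^(2/3) = 32.21 — low.
Trying y = 6.18 m: A R^(2/3) = 42.46 — ≈ 42.46.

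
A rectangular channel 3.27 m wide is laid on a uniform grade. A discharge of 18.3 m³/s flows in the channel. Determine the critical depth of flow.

For a rectangular channel, critical depth y_c = (q²/g)^(1/3) where q = Q/b = 18.3/3.27 = 5.596 m²/s.
So y_c = (5.596²/9.81)^(1/3) = 1.47 m.

y_c = 1.47 m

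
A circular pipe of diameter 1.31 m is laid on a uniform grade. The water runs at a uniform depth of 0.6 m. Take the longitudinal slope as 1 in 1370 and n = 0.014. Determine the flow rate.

Q = 0.531 m³/s

For a circular section of diameter D = 1.31 m at depth y = 0.6 m, the central angle is θ = 2 arccos(1 − 2y/D) = 2.973 rad. Then A = (D²/8)(θ − sin θ) = 0.6019 m² and P = Dθ/2 = 1.948 m.
Hydraulic radius R = A/P = 0.6019/1.948 = 0.3091 m.
Manning's equation: Q = (1/n) A R^(2/3) S^(1/2) = (1/0.014) × 0.6019 × 0.3091^(2/3) × 0.0007299^(1/2) = 0.531 m³/s.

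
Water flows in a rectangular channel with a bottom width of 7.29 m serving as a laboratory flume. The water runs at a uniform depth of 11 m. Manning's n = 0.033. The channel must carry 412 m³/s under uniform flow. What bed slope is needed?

S = 0.00751

Flow area A = b·y = 7.29 × 11 = 80.19 m². Wetted perimeter P = b + 2y = 7.29 + 2×11 = 29.29 m.
Hydraulic radius R = A/P = 80.19/29.29 = 2.738 m.
From Manning's equation, S = [nQ / (1 A R^(2/3))]² = [0.033 × 412 / (1 × 80.19 × 2.738^(2/3))]² = 0.00751.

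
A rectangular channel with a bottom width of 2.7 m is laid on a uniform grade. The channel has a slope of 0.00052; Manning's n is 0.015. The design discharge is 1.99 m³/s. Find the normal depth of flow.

Manning's equation rearranged: A R^(2/3) = nQ / (1·√S) = 0.015 × 1.99 / (√0.00052) = 1.309.
Trying y = 0.982 m: A R^(2/3) = 1.82 — high.
Trying y = 0.575 m: A R^(2/3) = 0.8474 — low.
Trying y = 0.777 m: A R^(2/3) = 1.31 — close enough.

y_n = 0.777 m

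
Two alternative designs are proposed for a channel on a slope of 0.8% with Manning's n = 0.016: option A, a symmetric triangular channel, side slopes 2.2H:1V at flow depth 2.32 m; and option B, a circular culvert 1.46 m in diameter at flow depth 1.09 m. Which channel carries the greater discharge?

Channel A: For a triangular section with side slope z = 2.2: A = zy² = 2.2×2.32² = 11.84 m²; P = 2y√(1+z²) = 2×2.32×2.417 = 11.21 m. Hydraulic radius R = A/P = 11.84/11.21 = 1.056 m. Q_A = (1/0.016)·11.84·1.056^(2/3)·√0.008 = 68.64 m³/s.
Channel B: For a circular section of diameter D = 1.46 m at depth y = 1.09 m, the central angle is θ = 2 arccos(1 − 2y/D) = 4.173 rad. Then A = (D²/8)(θ − sin θ) = 1.341 m² and P = Dθ/2 = 3.046 m. Hydraulic radius R = A/P = 1.341/3.046 = 0.44 m. Q_B = (1/0.016)·1.341·0.44^(2/3)·√0.008 = 4.335 m³/s.
Q_A = 68.64 m³/s vs Q_B = 4.335 m³/s, so channel A carries more.

channel A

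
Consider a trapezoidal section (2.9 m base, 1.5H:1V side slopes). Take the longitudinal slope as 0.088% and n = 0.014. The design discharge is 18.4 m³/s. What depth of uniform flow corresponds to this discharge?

Manning's equation rearranged: A R^(2/3) = nQ / (1·√S) = 0.014 × 18.4 / (√0.00088) = 8.684.
At y = 1.24 m: A R^(2/3) = 5.09 — too small.
At y = 1.93 m: A R^(2/3) = 12.17 — too large.
At y = 1.63 m: A R^(2/3) = 8.669 — matches.

y_n = 1.63 m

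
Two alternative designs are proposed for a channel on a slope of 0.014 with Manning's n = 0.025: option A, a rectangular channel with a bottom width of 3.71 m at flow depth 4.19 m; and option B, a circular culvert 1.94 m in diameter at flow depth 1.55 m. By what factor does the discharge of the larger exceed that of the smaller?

10.3

Channel A: Flow area A = b·y = 3.71 × 4.19 = 15.54 m². Wetted perimeter P = b + 2y = 3.71 + 2×4.19 = 12.09 m. Hydraulic radius R = A/P = 15.54/12.09 = 1.286 m. Q_A = (1/0.025)·15.54·1.286^(2/3)·√0.014 = 86.99 m³/s.
Channel B: For a circular section of diameter D = 1.94 m at depth y = 1.55 m, the central angle is θ = 2 arccos(1 − 2y/D) = 4.423 rad. Then A = (D²/8)(θ − sin θ) = 2.532 m² and P = Dθ/2 = 4.291 m. Hydraulic radius R = A/P = 2.532/4.291 = 0.5901 m. Q_B = (1/0.025)·2.532·0.5901^(2/3)·√0.014 = 8.431 m³/s.
The larger discharge is 86.99 m³/s and the smaller is 8.431 m³/s; the ratio is 10.3.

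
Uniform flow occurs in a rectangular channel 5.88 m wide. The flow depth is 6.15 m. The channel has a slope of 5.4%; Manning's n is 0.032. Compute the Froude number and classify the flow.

Flow area A = b·y = 5.88 × 6.15 = 36.16 m². Wetted perimeter P = b + 2y = 5.88 + 2×6.15 = 18.18 m.
Hydraulic radius R = A/P = 36.16/18.18 = 1.989 m.
V = (1/n) R^(2/3) √S = (1/0.032) × 1.989^(2/3) × √0.054 = 11.49 m/s. Hydraulic depth D_h = A/T = 36.16/5.88 = 6.15 m.
Froude number Fr = V/√(g·D_h) = 11.49/√(9.81×6.15) = 1.48, which is greater than 1, so the flow is supercritical.

supercritical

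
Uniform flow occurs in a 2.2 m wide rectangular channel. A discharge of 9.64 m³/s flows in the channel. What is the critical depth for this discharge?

For a rectangular channel, critical depth y_c = (q²/g)^(1/3) where q = Q/b = 9.64/2.2 = 4.382 m²/s.
So y_c = (4.382²/9.81)^(1/3) = 1.25 m.

y_c = 1.25 m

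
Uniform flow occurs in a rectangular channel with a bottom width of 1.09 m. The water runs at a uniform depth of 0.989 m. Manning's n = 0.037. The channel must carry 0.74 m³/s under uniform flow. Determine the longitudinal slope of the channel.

S = 0.0026

Flow area A = b·y = 1.09 × 0.989 = 1.078 m². Wetted perimeter P = b + 2y = 1.09 + 2×0.989 = 3.068 m.
Hydraulic radius R = A/P = 1.078/3.068 = 0.3514 m.
From Manning's equation, S = [nQ / (1 A R^(2/3))]² = [0.037 × 0.74 / (1 × 1.078 × 0.3514^(2/3))]² = 0.0026.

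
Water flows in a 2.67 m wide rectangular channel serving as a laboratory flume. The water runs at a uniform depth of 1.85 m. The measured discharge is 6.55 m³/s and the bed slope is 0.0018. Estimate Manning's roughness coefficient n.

n = 0.027

Flow area A = b·y = 2.67 × 1.85 = 4.939 m². Wetted perimeter P = b + 2y = 2.67 + 2×1.85 = 6.37 m.
Hydraulic radius R = A/P = 4.939/6.37 = 0.7754 m.
Rearranging Manning's equation: n = (1/Q) A R^(2/3) S^(1/2) = (1/6.55) × 4.939 × 0.7754^(2/3) × √0.0018 = 0.027.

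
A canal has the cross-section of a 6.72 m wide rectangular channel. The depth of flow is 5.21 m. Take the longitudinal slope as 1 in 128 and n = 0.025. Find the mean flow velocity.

V = 5.69 m/s

Flow area A = b·y = 6.72 × 5.21 = 35.01 m². Wetted perimeter P = b + 2y = 6.72 + 2×5.21 = 17.14 m.
Hydraulic radius R = A/P = 35.01/17.14 = 2.043 m.
From Manning's equation, V = (1/n) R^(2/3) S^(1/2) = (1/0.025) × 2.043^(2/3) × 0.007812^(1/2) = 5.69 m/s.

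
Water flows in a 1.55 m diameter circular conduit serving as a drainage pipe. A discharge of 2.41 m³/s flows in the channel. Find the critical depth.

At critical depth, Q² T / (g A³) = 1, i.e. A³/T = Q²/g = 2.41²/9.81 = 0.5921.
Trying y = 0.661 m: A³/T = 0.2948 — low.
Trying y = 0.947 m: A³/T = 1.166 — high.
Trying y = 0.793 m: A³/T = 0.5915 — ≈ 0.5921.

y_c = 0.793 m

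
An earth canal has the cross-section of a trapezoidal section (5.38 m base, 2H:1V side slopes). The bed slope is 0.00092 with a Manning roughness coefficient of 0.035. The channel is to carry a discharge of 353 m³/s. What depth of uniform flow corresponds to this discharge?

Manning's equation rearranged: A R^(2/3) = nQ / (1·√S) = 0.035 × 353 / (√0.00092) = 407.3.
Try y = 9.53 m: A R^(2/3) = 667.6 — too large.
Try y = 7.72 m: A R^(2/3) = 406.9 — matches.

y_n = 7.72 m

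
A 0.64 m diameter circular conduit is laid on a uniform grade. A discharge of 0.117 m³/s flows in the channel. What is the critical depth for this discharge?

y_c = 0.214 m

At critical depth, Q² T / (g A³) = 1, i.e. A³/T = Q²/g = 0.117²/9.81 = 0.001395.
Trying y = 0.147 m: A³/T = 0.0003225 — low.
Trying y = 0.26 m: A³/T = 0.002937 — high.
Trying y = 0.214 m: A³/T = 0.001387 — close enough.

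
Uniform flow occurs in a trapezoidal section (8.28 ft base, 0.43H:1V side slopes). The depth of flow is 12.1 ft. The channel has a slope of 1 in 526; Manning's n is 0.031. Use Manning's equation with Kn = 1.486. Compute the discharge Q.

With bottom width b = 8.28 ft and side slope z = 0.43: A = (b + zy)y = (8.28 + 0.43×12.1)×12.1 = 163.1 ft²; P = b + 2y√(1+z²) = 8.28 + 2×12.1×1.089 = 34.62 ft.
Hydraulic radius R = A/P = 163.1/34.62 = 4.712 ft.
Manning's equation: Q = (1.486/n) A R^(2/3) S^(1/2) = (1.486/0.031) × 163.1 × 4.712^(2/3) × 0.001901^(1/2) = 958 ft³/s.

Q = 958 ft³/s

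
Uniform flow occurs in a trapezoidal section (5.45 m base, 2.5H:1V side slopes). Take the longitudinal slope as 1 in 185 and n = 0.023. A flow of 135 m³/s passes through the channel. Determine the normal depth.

Manning's equation rearranged: A R^(2/3) = nQ / (1·√S) = 0.023 × 135 / (√0.005405) = 42.23.
Trying y = 3.3 m: A R^(2/3) = 70.49 — over.
Trying y = 1.95 m: A R^(2/3) = 23.52 — short.
Trying y = 2.59 m: A R^(2/3) = 42.11 — matches.

y_n = 2.59 m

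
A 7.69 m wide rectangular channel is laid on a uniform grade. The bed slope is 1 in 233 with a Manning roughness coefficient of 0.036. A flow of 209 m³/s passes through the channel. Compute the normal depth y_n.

Manning's equation rearranged: A R^(2/3) = nQ / (1·√S) = 0.036 × 209 / (√0.004292) = 114.8.
Trying y = 9.7 m: A R^(2/3) = 146.5 — too large.
Trying y = 5.93 m: A R^(2/3) = 80.21 — too small.
Trying y = 7.92 m: A R^(2/3) = 114.8 — close enough.

y_n = 7.92 m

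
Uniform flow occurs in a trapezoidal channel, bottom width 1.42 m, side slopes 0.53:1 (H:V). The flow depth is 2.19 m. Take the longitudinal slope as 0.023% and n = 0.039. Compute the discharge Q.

Q = 2.03 m³/s

With bottom width b = 1.42 m and side slope z = 0.53: A = (b + zy)y = (1.42 + 0.53×2.19)×2.19 = 5.652 m²; P = b + 2y√(1+z²) = 1.42 + 2×2.19×1.132 = 6.377 m.
Hydraulic radius R = A/P = 5.652/6.377 = 0.8862 m.
Manning's equation: Q = (1/n) A R^(2/3) S^(1/2) = (1/0.039) × 5.652 × 0.8862^(2/3) × 0.00023^(1/2) = 2.03 m³/s.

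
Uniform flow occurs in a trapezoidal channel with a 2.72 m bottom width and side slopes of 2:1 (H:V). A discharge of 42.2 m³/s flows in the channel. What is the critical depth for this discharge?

At critical depth, Q² T / (g A³) = 1, i.e. A³/T = Q²/g = 42.2²/9.81 = 181.5.
Try y = 2.32 m: A³/T = 414.9 — over.
Try y = 1.31 m: A³/T = 43.01 — short.
Try y = 1.89 m: A³/T = 180.4 — close enough.

y_c = 1.89 m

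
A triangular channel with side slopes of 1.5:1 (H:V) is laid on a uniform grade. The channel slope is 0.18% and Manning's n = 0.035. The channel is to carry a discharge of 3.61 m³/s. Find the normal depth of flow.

Manning's equation rearranged: A R^(2/3) = nQ / (1·√S) = 0.035 × 3.61 / (√0.0018) = 2.978.
At y = 1.78 m: A R^(2/3) = 3.89 — over.
At y = 1.61 m: A R^(2/3) = 2.977 — ≈ 2.978.

y_n = 1.61 m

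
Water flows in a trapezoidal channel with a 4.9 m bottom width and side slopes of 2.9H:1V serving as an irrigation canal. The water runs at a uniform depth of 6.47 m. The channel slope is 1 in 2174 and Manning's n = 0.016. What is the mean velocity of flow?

With bottom width b = 4.9 m and side slope z = 2.9: A = (b + zy)y = (4.9 + 2.9×6.47)×6.47 = 153.1 m²; P = b + 2y√(1+z²) = 4.9 + 2×6.47×3.068 = 44.59 m.
Hydraulic radius R = A/P = 153.1/44.59 = 3.433 m.
From Manning's equation, V = (1/n) R^(2/3) S^(1/2) = (1/0.016) × 3.433^(2/3) × 0.00046^(1/2) = 3.05 m/s.

V = 3.05 m/s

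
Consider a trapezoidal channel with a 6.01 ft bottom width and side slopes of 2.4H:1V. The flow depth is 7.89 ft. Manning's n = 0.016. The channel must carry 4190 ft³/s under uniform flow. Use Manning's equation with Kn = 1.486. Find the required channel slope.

S = 0.00779

With bottom width b = 6.01 ft and side slope z = 2.4: A = (b + zy)y = (6.01 + 2.4×7.89)×7.89 = 196.8 ft²; P = b + 2y√(1+z²) = 6.01 + 2×7.89×2.6 = 47.04 ft.
Hydraulic radius R = A/P = 196.8/47.04 = 4.184 ft.
From Manning's equation, S = [nQ / (1.486 A R^(2/3))]² = [0.016 × 4190 / (1.486 × 196.8 × 4.184^(2/3))]² = 0.00779.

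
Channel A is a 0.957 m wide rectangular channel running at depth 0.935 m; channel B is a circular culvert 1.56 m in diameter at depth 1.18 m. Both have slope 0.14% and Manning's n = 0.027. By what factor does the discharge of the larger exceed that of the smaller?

2.26

Channel A: Flow area A = b·y = 0.957 × 0.935 = 0.8948 m². Wetted perimeter P = b + 2y = 0.957 + 2×0.935 = 2.827 m. Hydraulic radius R = A/P = 0.8948/2.827 = 0.3165 m. Q_A = (1/0.027)·0.8948·0.3165^(2/3)·√0.0014 = 0.5759 m³/s.
Channel B: For a circular section of diameter D = 1.56 m at depth y = 1.18 m, the central angle is θ = 2 arccos(1 − 2y/D) = 4.219 rad. Then A = (D²/8)(θ − sin θ) = 1.551 m² and P = Dθ/2 = 3.29 m. Hydraulic radius R = A/P = 1.551/3.29 = 0.4714 m. Q_B = (1/0.027)·1.551·0.4714^(2/3)·√0.0014 = 1.302 m³/s.
The larger discharge is 1.302 m³/s and the smaller is 0.5759 m³/s; the ratio is 2.26.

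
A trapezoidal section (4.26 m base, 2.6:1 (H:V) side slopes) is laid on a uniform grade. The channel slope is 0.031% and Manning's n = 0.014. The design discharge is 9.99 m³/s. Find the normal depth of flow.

y_n = 1.22 m

Manning's equation rearranged: A R^(2/3) = nQ / (1·√S) = 0.014 × 9.99 / (√0.00031) = 7.944.
Trying y = 1.55 m: A R^(2/3) = 12.82 — too large.
Trying y = 0.893 m: A R^(2/3) = 4.349 — too small.
Trying y = 1.22 m: A R^(2/3) = 7.944 — ≈ 7.944.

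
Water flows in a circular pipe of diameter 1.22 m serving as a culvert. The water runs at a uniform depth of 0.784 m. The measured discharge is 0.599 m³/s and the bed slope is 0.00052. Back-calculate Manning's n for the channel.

n = 0.015

For a circular section of diameter D = 1.22 m at depth y = 0.784 m, the central angle is θ = 2 arccos(1 − 2y/D) = 3.72 rad. Then A = (D²/8)(θ − sin θ) = 0.7939 m² and P = Dθ/2 = 2.269 m.
Hydraulic radius R = A/P = 0.7939/2.269 = 0.3498 m.
Rearranging Manning's equation: n = (1/Q) A R^(2/3) S^(1/2) = (1/0.599) × 0.7939 × 0.3498^(2/3) × √0.00052 = 0.015.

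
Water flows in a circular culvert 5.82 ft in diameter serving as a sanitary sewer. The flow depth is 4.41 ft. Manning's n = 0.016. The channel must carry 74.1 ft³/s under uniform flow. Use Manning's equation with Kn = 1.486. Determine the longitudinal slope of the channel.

S = 0.000641

For a circular section of diameter D = 5.82 ft at depth y = 4.41 ft, the central angle is θ = 2 arccos(1 − 2y/D) = 4.225 rad. Then A = (D²/8)(θ − sin θ) = 21.63 ft² and P = Dθ/2 = 12.29 ft.
Hydraulic radius R = A/P = 21.63/12.29 = 1.759 ft.
From Manning's equation, S = [nQ / (1.486 A R^(2/3))]² = [0.016 × 74.1 / (1.486 × 21.63 × 1.759^(2/3))]² = 0.000641.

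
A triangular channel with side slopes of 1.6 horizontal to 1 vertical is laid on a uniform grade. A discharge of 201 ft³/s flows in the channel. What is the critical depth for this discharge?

y_c = 3.97 ft

At critical depth, Q² T / (g A³) = 1, i.e. A³/T = Q²/g = 201²/32.2 = 1255.
Try y = 4.82 ft: A³/T = 3330 — over.
Try y = 3.97 ft: A³/T = 1262 — close enough.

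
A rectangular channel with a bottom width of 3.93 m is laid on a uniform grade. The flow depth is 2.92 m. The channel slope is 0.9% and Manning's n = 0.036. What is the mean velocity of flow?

Flow area A = b·y = 3.93 × 2.92 = 11.48 m². Wetted perimeter P = b + 2y = 3.93 + 2×2.92 = 9.77 m.
Hydraulic radius R = A/P = 11.48/9.77 = 1.175 m.
From Manning's equation, V = (1/n) R^(2/3) S^(1/2) = (1/0.036) × 1.175^(2/3) × 0.009^(1/2) = 2.93 m/s.

V = 2.93 m/s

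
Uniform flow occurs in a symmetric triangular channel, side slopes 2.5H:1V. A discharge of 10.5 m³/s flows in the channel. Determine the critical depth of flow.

At critical depth, Q² T / (g A³) = 1, i.e. A³/T = Q²/g = 10.5²/9.81 = 11.24.
Trying y = 1.02 m: A³/T = 3.45 — too small.
Trying y = 1.47 m: A³/T = 21.45 — too large.
Trying y = 1.29 m: A³/T = 11.16 — matches.

y_c = 1.29 m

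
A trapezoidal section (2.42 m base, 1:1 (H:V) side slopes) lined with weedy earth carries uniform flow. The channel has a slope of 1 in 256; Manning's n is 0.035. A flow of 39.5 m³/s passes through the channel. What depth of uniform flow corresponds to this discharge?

y_n = 3.06 m

Manning's equation rearranged: A R^(2/3) = nQ / (1·√S) = 0.035 × 39.5 / (√0.003906) = 22.12.
At y = 2.62 m: A R^(2/3) = 16.08 — short.
At y = 3.82 m: A R^(2/3) = 35.3 — over.
At y = 3.06 m: A R^(2/3) = 22.11 — matches.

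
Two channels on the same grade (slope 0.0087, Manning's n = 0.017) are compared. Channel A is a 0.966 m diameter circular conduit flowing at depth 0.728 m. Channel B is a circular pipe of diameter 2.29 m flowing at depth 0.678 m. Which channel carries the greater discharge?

Channel A: For a circular section of diameter D = 0.966 m at depth y = 0.728 m, the central angle is θ = 2 arccos(1 − 2y/D) = 4.206 rad. Then A = (D²/8)(θ − sin θ) = 0.5925 m² and P = Dθ/2 = 2.031 m. Hydraulic radius R = A/P = 0.5925/2.031 = 0.2917 m. Q_A = (1/0.017)·0.5925·0.2917^(2/3)·√0.0087 = 1.43 m³/s.
Channel B: For a circular section of diameter D = 2.29 m at depth y = 0.678 m, the central angle is θ = 2 arccos(1 − 2y/D) = 2.301 rad. Then A = (D²/8)(θ − sin θ) = 1.02 m² and P = Dθ/2 = 2.635 m. Hydraulic radius R = A/P = 1.02/2.635 = 0.3872 m. Q_B = (1/0.017)·1.02·0.3872^(2/3)·√0.0087 = 2.974 m³/s.
Q_A = 1.43 m³/s vs Q_B = 2.974 m³/s, so channel B carries more.

channel B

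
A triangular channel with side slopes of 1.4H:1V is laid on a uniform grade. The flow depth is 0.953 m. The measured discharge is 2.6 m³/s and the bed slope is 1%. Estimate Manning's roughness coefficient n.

n = 0.026

For a triangular section with side slope z = 1.4: A = zy² = 1.4×0.953² = 1.271 m²; P = 2y√(1+z²) = 2×0.953×1.72 = 3.279 m.
Hydraulic radius R = A/P = 1.271/3.279 = 0.3877 m.
Rearranging Manning's equation: n = (1/Q) A R^(2/3) S^(1/2) = (1/2.6) × 1.271 × 0.3877^(2/3) × √0.01 = 0.026.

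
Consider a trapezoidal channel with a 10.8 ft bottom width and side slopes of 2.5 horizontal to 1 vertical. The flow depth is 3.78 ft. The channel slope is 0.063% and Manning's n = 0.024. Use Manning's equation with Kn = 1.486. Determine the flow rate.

Q = 217 ft³/s

With bottom width b = 10.8 ft and side slope z = 2.5: A = (b + zy)y = (10.8 + 2.5×3.78)×3.78 = 76.55 ft²; P = b + 2y√(1+z²) = 10.8 + 2×3.78×2.693 = 31.16 ft.
Hydraulic radius R = A/P = 76.55/31.16 = 2.457 ft.
Manning's equation: Q = (1.486/n) A R^(2/3) S^(1/2) = (1.486/0.024) × 76.55 × 2.457^(2/3) × 0.00063^(1/2) = 217 ft³/s.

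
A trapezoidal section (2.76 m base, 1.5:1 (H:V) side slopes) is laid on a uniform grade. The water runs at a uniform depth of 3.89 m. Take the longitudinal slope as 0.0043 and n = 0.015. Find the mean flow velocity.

With bottom width b = 2.76 m and side slope z = 1.5: A = (b + zy)y = (2.76 + 1.5×3.89)×3.89 = 33.43 m²; P = b + 2y√(1+z²) = 2.76 + 2×3.89×1.803 = 16.79 m.
Hydraulic radius R = A/P = 33.43/16.79 = 1.992 m.
From Manning's equation, V = (1/n) R^(2/3) S^(1/2) = (1/0.015) × 1.992^(2/3) × 0.0043^(1/2) = 6.92 m/s.

V = 6.92 m/s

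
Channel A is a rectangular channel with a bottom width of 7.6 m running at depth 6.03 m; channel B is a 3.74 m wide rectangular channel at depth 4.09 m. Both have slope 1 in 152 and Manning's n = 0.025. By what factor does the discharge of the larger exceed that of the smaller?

4.46

Channel A: Flow area A = b·y = 7.6 × 6.03 = 45.83 m². Wetted perimeter P = b + 2y = 7.6 + 2×6.03 = 19.66 m. Hydraulic radius R = A/P = 45.83/19.66 = 2.331 m. Q_A = (1/0.025)·45.83·2.331^(2/3)·√0.006579 = 261.4 m³/s.
Channel B: Flow area A = b·y = 3.74 × 4.09 = 15.3 m². Wetted perimeter P = b + 2y = 3.74 + 2×4.09 = 11.92 m. Hydraulic radius R = A/P = 15.3/11.92 = 1.283 m. Q_B = (1/0.025)·15.3·1.283^(2/3)·√0.006579 = 58.61 m³/s.
The larger discharge is 261.4 m³/s and the smaller is 58.61 m³/s; the ratio is 4.46.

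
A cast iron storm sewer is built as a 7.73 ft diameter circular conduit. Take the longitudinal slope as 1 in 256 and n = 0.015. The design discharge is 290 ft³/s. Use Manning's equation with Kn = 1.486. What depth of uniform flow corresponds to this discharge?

Manning's equation rearranged: A R^(2/3) = nQ / (1.486·√S) = 0.015 × 290 / (1.486 × √0.003906) = 46.84.
At y = 5.62 ft: A R^(2/3) = 63.97 — too large.
At y = 3.63 ft: A R^(2/3) = 32.68 — too small.
At y = 4.51 ft: A R^(2/3) = 46.85 — close enough.

y_n = 4.51 ft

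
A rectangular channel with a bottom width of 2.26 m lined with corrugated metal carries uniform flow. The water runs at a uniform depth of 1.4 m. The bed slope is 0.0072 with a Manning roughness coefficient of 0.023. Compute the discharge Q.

Q = 8.54 m³/s

Flow area A = b·y = 2.26 × 1.4 = 3.164 m². Wetted perimeter P = b + 2y = 2.26 + 2×1.4 = 5.06 m.
Hydraulic radius R = A/P = 3.164/5.06 = 0.6253 m.
Manning's equation: Q = (1/n) A R^(2/3) S^(1/2) = (1/0.023) × 3.164 × 0.6253^(2/3) × 0.0072^(1/2) = 8.54 m³/s.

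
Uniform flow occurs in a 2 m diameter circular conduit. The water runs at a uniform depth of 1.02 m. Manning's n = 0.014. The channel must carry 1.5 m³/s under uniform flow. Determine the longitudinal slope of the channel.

S = 0.000421

For a circular section of diameter D = 2 m at depth y = 1.02 m, the central angle is θ = 2 arccos(1 − 2y/D) = 3.182 rad. Then A = (D²/8)(θ − sin θ) = 1.611 m² and P = Dθ/2 = 3.182 m.
Hydraulic radius R = A/P = 1.611/3.182 = 0.5063 m.
From Manning's equation, S = [nQ / (1 A R^(2/3))]² = [0.014 × 1.5 / (1 × 1.611 × 0.5063^(2/3))]² = 0.000421.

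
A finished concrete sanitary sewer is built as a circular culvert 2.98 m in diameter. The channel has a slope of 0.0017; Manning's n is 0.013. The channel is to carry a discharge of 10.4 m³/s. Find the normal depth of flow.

Manning's equation rearranged: A R^(2/3) = nQ / (1·√S) = 0.013 × 10.4 / (√0.0017) = 3.279.
Try y = 1.37 m: A R^(2/3) = 2.479 — short.
Try y = 1.82 m: A R^(2/3) = 3.956 — over.
Try y = 1.62 m: A R^(2/3) = 3.294 — ≈ 3.279.

y_n = 1.62 m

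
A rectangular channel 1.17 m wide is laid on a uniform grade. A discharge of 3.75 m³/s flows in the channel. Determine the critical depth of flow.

y_c = 1.02 m

For a rectangular channel, critical depth y_c = (q²/g)^(1/3) where q = Q/b = 3.75/1.17 = 3.205 m²/s.
So y_c = (3.205²/9.81)^(1/3) = 1.02 m.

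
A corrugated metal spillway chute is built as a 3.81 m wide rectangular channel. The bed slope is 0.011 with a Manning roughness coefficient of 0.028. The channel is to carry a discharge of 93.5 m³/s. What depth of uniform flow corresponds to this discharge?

y_n = 5.24 m

Manning's equation rearranged: A R^(2/3) = nQ / (1·√S) = 0.028 × 93.5 / (√0.011) = 24.96.
Try y = 6.57 m: A R^(2/3) = 32.46 — too large.
Try y = 4.61 m: A R^(2/3) = 21.43 — too small.
Try y = 5.24 m: A R^(2/3) = 24.95 — ≈ 24.96.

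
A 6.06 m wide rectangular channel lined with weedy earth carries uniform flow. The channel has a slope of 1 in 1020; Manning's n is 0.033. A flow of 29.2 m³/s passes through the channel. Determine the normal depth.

Manning's equation rearranged: A R^(2/3) = nQ / (1·√S) = 0.033 × 29.2 / (√0.0009804) = 30.77.
Trying y = 2.56 m: A R^(2/3) = 19.3 — low.
Trying y = 4.12 m: A R^(2/3) = 36.2 — high.
Trying y = 3.63 m: A R^(2/3) = 30.73 — ≈ 30.77.

y_n = 3.63 m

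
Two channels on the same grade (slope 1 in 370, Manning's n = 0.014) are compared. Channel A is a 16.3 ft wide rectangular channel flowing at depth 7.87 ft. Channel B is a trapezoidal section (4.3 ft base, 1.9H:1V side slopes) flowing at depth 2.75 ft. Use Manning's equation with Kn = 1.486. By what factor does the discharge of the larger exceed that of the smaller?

Channel A: Flow area A = b·y = 16.3 × 7.87 = 128.3 ft². Wetted perimeter P = b + 2y = 16.3 + 2×7.87 = 32.04 ft. Hydraulic radius R = A/P = 128.3/32.04 = 4.004 ft. Q_A = (1.486/0.014)·128.3·4.004^(2/3)·√0.002703 = 1785 ft³/s.
Channel B: With bottom width b = 4.3 ft and side slope z = 1.9: A = (b + zy)y = (4.3 + 1.9×2.75)×2.75 = 26.19 ft²; P = b + 2y√(1+z²) = 4.3 + 2×2.75×2.147 = 16.11 ft. Hydraulic radius R = A/P = 26.19/16.11 = 1.626 ft. Q_B = (1.486/0.014)·26.19·1.626^(2/3)·√0.002703 = 199.9 ft³/s.
The larger discharge is 1785 ft³/s and the smaller is 199.9 ft³/s; the ratio is 8.93.

8.93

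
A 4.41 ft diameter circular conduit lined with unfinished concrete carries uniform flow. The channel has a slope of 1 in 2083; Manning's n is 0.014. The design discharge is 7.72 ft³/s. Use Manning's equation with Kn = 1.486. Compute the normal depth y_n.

Manning's equation rearranged: A R^(2/3) = nQ / (1.486·√S) = 0.014 × 7.72 / (1.486 × √0.0004801) = 3.319.
Try y = 1.5 ft: A R^(2/3) = 4.061 — over.
Try y = 1.35 ft: A R^(2/3) = 3.319 — ≈ 3.319.

y_n = 1.35 ft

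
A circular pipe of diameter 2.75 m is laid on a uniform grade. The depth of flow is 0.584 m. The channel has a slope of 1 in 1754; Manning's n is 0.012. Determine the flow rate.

Q = 0.91 m³/s

For a circular section of diameter D = 2.75 m at depth y = 0.584 m, the central angle is θ = 2 arccos(1 − 2y/D) = 1.916 rad. Then A = (D²/8)(θ − sin θ) = 0.9213 m² and P = Dθ/2 = 2.634 m.
Hydraulic radius R = A/P = 0.9213/2.634 = 0.3498 m.
Manning's equation: Q = (1/n) A R^(2/3) S^(1/2) = (1/0.012) × 0.9213 × 0.3498^(2/3) × 0.0005701^(1/2) = 0.91 m³/s.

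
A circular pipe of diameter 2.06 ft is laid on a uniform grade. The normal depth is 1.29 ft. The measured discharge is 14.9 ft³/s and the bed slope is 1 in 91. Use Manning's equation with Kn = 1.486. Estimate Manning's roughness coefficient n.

n = 0.016

For a circular section of diameter D = 2.06 ft at depth y = 1.29 ft, the central angle is θ = 2 arccos(1 − 2y/D) = 3.652 rad. Then A = (D²/8)(θ − sin θ) = 2.196 ft² and P = Dθ/2 = 3.762 ft.
Hydraulic radius R = A/P = 2.196/3.762 = 0.5839 ft.
Rearranging Manning's equation: n = (1.486/Q) A R^(2/3) S^(1/2) = (1.486/14.9) × 2.196 × 0.5839^(2/3) × √0.01099 = 0.016.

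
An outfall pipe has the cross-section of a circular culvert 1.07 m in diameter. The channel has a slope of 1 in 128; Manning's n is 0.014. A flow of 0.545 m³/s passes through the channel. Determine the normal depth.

Manning's equation rearranged: A R^(2/3) = nQ / (1·√S) = 0.014 × 0.545 / (√0.007812) = 0.08632.
Try y = 0.398 m: A R^(2/3) = 0.11 — over.
Try y = 0.35 m: A R^(2/3) = 0.08633 — close enough.

y_n = 0.35 m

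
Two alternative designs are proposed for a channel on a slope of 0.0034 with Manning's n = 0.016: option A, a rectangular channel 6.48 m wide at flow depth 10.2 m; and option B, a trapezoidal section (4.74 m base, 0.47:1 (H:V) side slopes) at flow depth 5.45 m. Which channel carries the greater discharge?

Channel A: Flow area A = b·y = 6.48 × 10.2 = 66.1 m². Wetted perimeter P = b + 2y = 6.48 + 2×10.2 = 26.88 m. Hydraulic radius R = A/P = 66.1/26.88 = 2.459 m. Q_A = (1/0.016)·66.1·2.459^(2/3)·√0.0034 = 438.8 m³/s.
Channel B: With bottom width b = 4.74 m and side slope z = 0.47: A = (b + zy)y = (4.74 + 0.47×5.45)×5.45 = 39.79 m²; P = b + 2y√(1+z²) = 4.74 + 2×5.45×1.105 = 16.78 m. Hydraulic radius R = A/P = 39.79/16.78 = 2.371 m. Q_B = (1/0.016)·39.79·2.371^(2/3)·√0.0034 = 257.9 m³/s.
Q_A = 438.8 m³/s vs Q_B = 257.9 m³/s, so channel A carries more.

channel A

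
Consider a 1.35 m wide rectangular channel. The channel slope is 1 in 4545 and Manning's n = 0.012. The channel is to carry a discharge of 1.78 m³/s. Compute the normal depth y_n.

Manning's equation rearranged: A R^(2/3) = nQ / (1·√S) = 0.012 × 1.78 / (√0.00022) = 1.44.
At y = 1.22 m: A R^(2/3) = 0.9449 — low.
At y = 1.73 m: A R^(2/3) = 1.443 — matches.

y_n = 1.73 m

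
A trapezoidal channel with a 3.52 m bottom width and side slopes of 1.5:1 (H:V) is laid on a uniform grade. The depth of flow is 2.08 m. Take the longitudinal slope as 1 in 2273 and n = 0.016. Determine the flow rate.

With bottom width b = 3.52 m and side slope z = 1.5: A = (b + zy)y = (3.52 + 1.5×2.08)×2.08 = 13.81 m²; P = b + 2y√(1+z²) = 3.52 + 2×2.08×1.803 = 11.02 m.
Hydraulic radius R = A/P = 13.81/11.02 = 1.253 m.
Manning's equation: Q = (1/n) A R^(2/3) S^(1/2) = (1/0.016) × 13.81 × 1.253^(2/3) × 0.0004399^(1/2) = 21 m³/s.

Q = 21 m³/s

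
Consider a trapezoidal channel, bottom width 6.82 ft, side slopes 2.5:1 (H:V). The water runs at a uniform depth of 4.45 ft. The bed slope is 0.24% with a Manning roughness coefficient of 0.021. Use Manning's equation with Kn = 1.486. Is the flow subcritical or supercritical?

subcritical

With bottom width b = 6.82 ft and side slope z = 2.5: A = (b + zy)y = (6.82 + 2.5×4.45)×4.45 = 79.86 ft²; P = b + 2y√(1+z²) = 6.82 + 2×4.45×2.693 = 30.78 ft.
Hydraulic radius R = A/P = 79.86/30.78 = 2.594 ft.
V = (1.486/n) R^(2/3) √S = (1.486/0.021) × 2.594^(2/3) × √0.0024 = 6.545 ft/s. Hydraulic depth D_h = A/T = 79.86/29.07 = 2.747 ft.
Froude number Fr = V/√(g·D_h) = 6.545/√(32.2×2.747) = 0.696, which is less than 1, so the flow is subcritical.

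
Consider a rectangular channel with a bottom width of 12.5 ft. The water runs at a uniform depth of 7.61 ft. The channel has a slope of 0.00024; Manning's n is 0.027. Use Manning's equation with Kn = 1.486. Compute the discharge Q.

Flow area A = b·y = 12.5 × 7.61 = 95.12 ft². Wetted perimeter P = b + 2y = 12.5 + 2×7.61 = 27.72 ft.
Hydraulic radius R = A/P = 95.12/27.72 = 3.432 ft.
Manning's equation: Q = (1.486/n) A R^(2/3) S^(1/2) = (1.486/0.027) × 95.12 × 3.432^(2/3) × 0.00024^(1/2) = 185 ft³/s.

Q = 185 ft³/s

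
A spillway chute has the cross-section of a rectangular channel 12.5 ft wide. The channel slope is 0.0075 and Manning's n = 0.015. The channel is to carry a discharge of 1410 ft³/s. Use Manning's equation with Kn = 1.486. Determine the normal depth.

Manning's equation rearranged: A R^(2/3) = nQ / (1.486·√S) = 0.015 × 1410 / (1.486 × √0.0075) = 164.3.
At y = 4.54 ft: A R^(2/3) = 108.1 — too small.
At y = 7.09 ft: A R^(2/3) = 197.3 — too large.
At y = 6.18 ft: A R^(2/3) = 164.5 — close enough.

y_n = 6.18 ft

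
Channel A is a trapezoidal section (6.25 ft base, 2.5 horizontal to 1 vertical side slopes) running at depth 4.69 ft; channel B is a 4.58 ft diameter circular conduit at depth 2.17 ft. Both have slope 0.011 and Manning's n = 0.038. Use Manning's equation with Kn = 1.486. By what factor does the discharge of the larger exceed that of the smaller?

19.8

Channel A: With bottom width b = 6.25 ft and side slope z = 2.5: A = (b + zy)y = (6.25 + 2.5×4.69)×4.69 = 84.3 ft²; P = b + 2y√(1+z²) = 6.25 + 2×4.69×2.693 = 31.51 ft. Hydraulic radius R = A/P = 84.3/31.51 = 2.676 ft. Q_A = (1.486/0.038)·84.3·2.676^(2/3)·√0.011 = 666.4 ft³/s.
Channel B: For a circular section of diameter D = 4.58 ft at depth y = 2.17 ft, the central angle is θ = 2 arccos(1 − 2y/D) = 3.037 rad. Then A = (D²/8)(θ − sin θ) = 7.688 ft² and P = Dθ/2 = 6.954 ft. Hydraulic radius R = A/P = 7.688/6.954 = 1.106 ft. Q_B = (1.486/0.038)·7.688·1.106^(2/3)·√0.011 = 33.71 ft³/s.
The larger discharge is 666.4 ft³/s and the smaller is 33.71 ft³/s; the ratio is 19.8.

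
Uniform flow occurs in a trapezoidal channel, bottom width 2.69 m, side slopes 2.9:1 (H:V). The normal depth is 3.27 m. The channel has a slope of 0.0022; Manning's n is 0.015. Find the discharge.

With bottom width b = 2.69 m and side slope z = 2.9: A = (b + zy)y = (2.69 + 2.9×3.27)×3.27 = 39.81 m²; P = b + 2y√(1+z²) = 2.69 + 2×3.27×3.068 = 22.75 m.
Hydraulic radius R = A/P = 39.81/22.75 = 1.75 m.
Manning's equation: Q = (1/n) A R^(2/3) S^(1/2) = (1/0.015) × 39.81 × 1.75^(2/3) × 0.0022^(1/2) = 181 m³/s.

Q = 181 m³/s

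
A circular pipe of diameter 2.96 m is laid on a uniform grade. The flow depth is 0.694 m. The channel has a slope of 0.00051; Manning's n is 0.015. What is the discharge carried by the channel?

Q = 1.02 m³/s

For a circular section of diameter D = 2.96 m at depth y = 0.694 m, the central angle is θ = 2 arccos(1 − 2y/D) = 2.022 rad. Then A = (D²/8)(θ − sin θ) = 1.229 m² and P = Dθ/2 = 2.992 m.
Hydraulic radius R = A/P = 1.229/2.992 = 0.4106 m.
Manning's equation: Q = (1/n) A R^(2/3) S^(1/2) = (1/0.015) × 1.229 × 0.4106^(2/3) × 0.00051^(1/2) = 1.02 m³/s.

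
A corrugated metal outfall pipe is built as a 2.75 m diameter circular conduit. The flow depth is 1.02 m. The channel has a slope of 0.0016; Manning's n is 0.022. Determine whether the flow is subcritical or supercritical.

subcritical

For a circular section of diameter D = 2.75 m at depth y = 1.02 m, the central angle is θ = 2 arccos(1 − 2y/D) = 2.619 rad. Then A = (D²/8)(θ − sin θ) = 2.004 m² and P = Dθ/2 = 3.602 m.
Hydraulic radius R = A/P = 2.004/3.602 = 0.5566 m.
V = (1/n) R^(2/3) √S = (1/0.022) × 0.5566^(2/3) × √0.0016 = 1.23 m/s. Hydraulic depth D_h = A/T = 2.004/2.657 = 0.7545 m.
Froude number Fr = V/√(g·D_h) = 1.23/√(9.81×0.7545) = 0.452, which is less than 1, so the flow is subcritical.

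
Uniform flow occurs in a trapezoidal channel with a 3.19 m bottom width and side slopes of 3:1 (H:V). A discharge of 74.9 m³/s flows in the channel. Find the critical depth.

At critical depth, Q² T / (g A³) = 1, i.e. A³/T = Q²/g = 74.9²/9.81 = 571.9.
At y = 2.39 m: A³/T = 865.9 — too large.
At y = 1.86 m: A³/T = 302.5 — too small.
At y = 2.17 m: A³/T = 575.3 — matches.

y_c = 2.17 m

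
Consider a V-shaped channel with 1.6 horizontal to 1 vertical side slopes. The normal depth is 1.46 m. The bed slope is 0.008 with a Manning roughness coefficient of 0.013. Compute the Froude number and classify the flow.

For a triangular section with side slope z = 1.6: A = zy² = 1.6×1.46² = 3.411 m²; P = 2y√(1+z²) = 2×1.46×1.887 = 5.509 m.
Hydraulic radius R = A/P = 3.411/5.509 = 0.619 m.
V = (1/n) R^(2/3) √S = (1/0.013) × 0.619^(2/3) × √0.008 = 4.997 m/s. Hydraulic depth D_h = A/T = 3.411/4.672 = 0.73 m.
Froude number Fr = V/√(g·D_h) = 4.997/√(9.81×0.73) = 1.87, which is greater than 1, so the flow is supercritical.

supercritical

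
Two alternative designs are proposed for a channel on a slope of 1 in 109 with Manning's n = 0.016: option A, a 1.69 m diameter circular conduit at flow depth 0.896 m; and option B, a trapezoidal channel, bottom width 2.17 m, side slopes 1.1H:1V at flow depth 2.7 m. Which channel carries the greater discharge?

Channel A: For a circular section of diameter D = 1.69 m at depth y = 0.896 m, the central angle is θ = 2 arccos(1 − 2y/D) = 3.262 rad. Then A = (D²/8)(θ − sin θ) = 1.208 m² and P = Dθ/2 = 2.757 m. Hydraulic radius R = A/P = 1.208/2.757 = 0.4381 m. Q_A = (1/0.016)·1.208·0.4381^(2/3)·√0.009174 = 4.17 m³/s.
Channel B: With bottom width b = 2.17 m and side slope z = 1.1: A = (b + zy)y = (2.17 + 1.1×2.7)×2.7 = 13.88 m²; P = b + 2y√(1+z²) = 2.17 + 2×2.7×1.487 = 10.2 m. Hydraulic radius R = A/P = 13.88/10.2 = 1.361 m. Q_B = (1/0.016)·13.88·1.361^(2/3)·√0.009174 = 102 m³/s.
Q_A = 4.17 m³/s vs Q_B = 102 m³/s, so channel B carries more.

channel B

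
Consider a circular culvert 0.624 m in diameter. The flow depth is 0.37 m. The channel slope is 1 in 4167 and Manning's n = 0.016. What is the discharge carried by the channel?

Q = 0.0566 m³/s

For a circular section of diameter D = 0.624 m at depth y = 0.37 m, the central angle is θ = 2 arccos(1 − 2y/D) = 3.516 rad. Then A = (D²/8)(θ − sin θ) = 0.1889 m² and P = Dθ/2 = 1.097 m.
Hydraulic radius R = A/P = 0.1889/1.097 = 0.1722 m.
Manning's equation: Q = (1/n) A R^(2/3) S^(1/2) = (1/0.016) × 0.1889 × 0.1722^(2/3) × 0.00024^(1/2) = 0.0566 m³/s.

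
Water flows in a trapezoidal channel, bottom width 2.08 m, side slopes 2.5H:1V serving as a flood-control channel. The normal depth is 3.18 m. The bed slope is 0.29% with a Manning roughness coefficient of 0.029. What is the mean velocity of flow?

With bottom width b = 2.08 m and side slope z = 2.5: A = (b + zy)y = (2.08 + 2.5×3.18)×3.18 = 31.9 m²; P = b + 2y√(1+z²) = 2.08 + 2×3.18×2.693 = 19.2 m.
Hydraulic radius R = A/P = 31.9/19.2 = 1.661 m.
From Manning's equation, V = (1/n) R^(2/3) S^(1/2) = (1/0.029) × 1.661^(2/3) × 0.0029^(1/2) = 2.6 m/s.

V = 2.6 m/s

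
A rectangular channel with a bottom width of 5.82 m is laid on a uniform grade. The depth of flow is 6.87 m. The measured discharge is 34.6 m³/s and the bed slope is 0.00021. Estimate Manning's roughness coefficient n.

Flow area A = b·y = 5.82 × 6.87 = 39.98 m². Wetted perimeter P = b + 2y = 5.82 + 2×6.87 = 19.56 m.
Hydraulic radius R = A/P = 39.98/19.56 = 2.044 m.
Rearranging Manning's equation: n = (1/Q) A R^(2/3) S^(1/2) = (1/34.6) × 39.98 × 2.044^(2/3) × √0.00021 = 0.027.

n = 0.027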